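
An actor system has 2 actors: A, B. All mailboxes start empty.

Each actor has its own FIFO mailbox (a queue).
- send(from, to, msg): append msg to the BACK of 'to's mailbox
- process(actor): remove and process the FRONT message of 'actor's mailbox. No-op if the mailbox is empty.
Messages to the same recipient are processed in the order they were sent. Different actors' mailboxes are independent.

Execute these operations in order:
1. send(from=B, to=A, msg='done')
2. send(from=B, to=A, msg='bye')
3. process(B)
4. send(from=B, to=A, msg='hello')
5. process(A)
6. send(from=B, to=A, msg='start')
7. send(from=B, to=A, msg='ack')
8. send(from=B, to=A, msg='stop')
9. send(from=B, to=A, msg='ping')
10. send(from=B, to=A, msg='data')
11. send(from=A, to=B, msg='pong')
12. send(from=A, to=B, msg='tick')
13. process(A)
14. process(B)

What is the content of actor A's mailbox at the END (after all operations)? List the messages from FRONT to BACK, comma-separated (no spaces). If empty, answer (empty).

After 1 (send(from=B, to=A, msg='done')): A:[done] B:[]
After 2 (send(from=B, to=A, msg='bye')): A:[done,bye] B:[]
After 3 (process(B)): A:[done,bye] B:[]
After 4 (send(from=B, to=A, msg='hello')): A:[done,bye,hello] B:[]
After 5 (process(A)): A:[bye,hello] B:[]
After 6 (send(from=B, to=A, msg='start')): A:[bye,hello,start] B:[]
After 7 (send(from=B, to=A, msg='ack')): A:[bye,hello,start,ack] B:[]
After 8 (send(from=B, to=A, msg='stop')): A:[bye,hello,start,ack,stop] B:[]
After 9 (send(from=B, to=A, msg='ping')): A:[bye,hello,start,ack,stop,ping] B:[]
After 10 (send(from=B, to=A, msg='data')): A:[bye,hello,start,ack,stop,ping,data] B:[]
After 11 (send(from=A, to=B, msg='pong')): A:[bye,hello,start,ack,stop,ping,data] B:[pong]
After 12 (send(from=A, to=B, msg='tick')): A:[bye,hello,start,ack,stop,ping,data] B:[pong,tick]
After 13 (process(A)): A:[hello,start,ack,stop,ping,data] B:[pong,tick]
After 14 (process(B)): A:[hello,start,ack,stop,ping,data] B:[tick]

Answer: hello,start,ack,stop,ping,data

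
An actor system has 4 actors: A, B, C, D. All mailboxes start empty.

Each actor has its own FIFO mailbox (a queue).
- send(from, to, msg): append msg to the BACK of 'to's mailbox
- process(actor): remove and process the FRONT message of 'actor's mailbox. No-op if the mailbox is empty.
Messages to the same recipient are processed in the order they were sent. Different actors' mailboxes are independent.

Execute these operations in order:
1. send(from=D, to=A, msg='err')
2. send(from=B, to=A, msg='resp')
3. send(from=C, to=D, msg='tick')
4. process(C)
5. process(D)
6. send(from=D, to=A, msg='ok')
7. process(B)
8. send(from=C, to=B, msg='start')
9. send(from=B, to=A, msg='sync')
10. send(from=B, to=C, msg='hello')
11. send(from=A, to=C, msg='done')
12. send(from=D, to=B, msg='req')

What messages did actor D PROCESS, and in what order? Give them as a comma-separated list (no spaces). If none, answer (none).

After 1 (send(from=D, to=A, msg='err')): A:[err] B:[] C:[] D:[]
After 2 (send(from=B, to=A, msg='resp')): A:[err,resp] B:[] C:[] D:[]
After 3 (send(from=C, to=D, msg='tick')): A:[err,resp] B:[] C:[] D:[tick]
After 4 (process(C)): A:[err,resp] B:[] C:[] D:[tick]
After 5 (process(D)): A:[err,resp] B:[] C:[] D:[]
After 6 (send(from=D, to=A, msg='ok')): A:[err,resp,ok] B:[] C:[] D:[]
After 7 (process(B)): A:[err,resp,ok] B:[] C:[] D:[]
After 8 (send(from=C, to=B, msg='start')): A:[err,resp,ok] B:[start] C:[] D:[]
After 9 (send(from=B, to=A, msg='sync')): A:[err,resp,ok,sync] B:[start] C:[] D:[]
After 10 (send(from=B, to=C, msg='hello')): A:[err,resp,ok,sync] B:[start] C:[hello] D:[]
After 11 (send(from=A, to=C, msg='done')): A:[err,resp,ok,sync] B:[start] C:[hello,done] D:[]
After 12 (send(from=D, to=B, msg='req')): A:[err,resp,ok,sync] B:[start,req] C:[hello,done] D:[]

Answer: tick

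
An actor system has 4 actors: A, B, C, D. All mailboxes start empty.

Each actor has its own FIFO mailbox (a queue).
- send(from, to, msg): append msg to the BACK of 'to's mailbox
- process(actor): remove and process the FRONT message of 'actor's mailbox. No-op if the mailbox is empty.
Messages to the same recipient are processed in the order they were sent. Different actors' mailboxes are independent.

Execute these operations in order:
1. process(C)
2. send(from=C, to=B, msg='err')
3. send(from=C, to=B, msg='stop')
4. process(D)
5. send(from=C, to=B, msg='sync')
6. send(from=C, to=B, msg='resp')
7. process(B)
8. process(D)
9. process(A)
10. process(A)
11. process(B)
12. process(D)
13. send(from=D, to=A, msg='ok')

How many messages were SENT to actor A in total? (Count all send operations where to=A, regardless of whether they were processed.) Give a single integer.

Answer: 1

Derivation:
After 1 (process(C)): A:[] B:[] C:[] D:[]
After 2 (send(from=C, to=B, msg='err')): A:[] B:[err] C:[] D:[]
After 3 (send(from=C, to=B, msg='stop')): A:[] B:[err,stop] C:[] D:[]
After 4 (process(D)): A:[] B:[err,stop] C:[] D:[]
After 5 (send(from=C, to=B, msg='sync')): A:[] B:[err,stop,sync] C:[] D:[]
After 6 (send(from=C, to=B, msg='resp')): A:[] B:[err,stop,sync,resp] C:[] D:[]
After 7 (process(B)): A:[] B:[stop,sync,resp] C:[] D:[]
After 8 (process(D)): A:[] B:[stop,sync,resp] C:[] D:[]
After 9 (process(A)): A:[] B:[stop,sync,resp] C:[] D:[]
After 10 (process(A)): A:[] B:[stop,sync,resp] C:[] D:[]
After 11 (process(B)): A:[] B:[sync,resp] C:[] D:[]
After 12 (process(D)): A:[] B:[sync,resp] C:[] D:[]
After 13 (send(from=D, to=A, msg='ok')): A:[ok] B:[sync,resp] C:[] D:[]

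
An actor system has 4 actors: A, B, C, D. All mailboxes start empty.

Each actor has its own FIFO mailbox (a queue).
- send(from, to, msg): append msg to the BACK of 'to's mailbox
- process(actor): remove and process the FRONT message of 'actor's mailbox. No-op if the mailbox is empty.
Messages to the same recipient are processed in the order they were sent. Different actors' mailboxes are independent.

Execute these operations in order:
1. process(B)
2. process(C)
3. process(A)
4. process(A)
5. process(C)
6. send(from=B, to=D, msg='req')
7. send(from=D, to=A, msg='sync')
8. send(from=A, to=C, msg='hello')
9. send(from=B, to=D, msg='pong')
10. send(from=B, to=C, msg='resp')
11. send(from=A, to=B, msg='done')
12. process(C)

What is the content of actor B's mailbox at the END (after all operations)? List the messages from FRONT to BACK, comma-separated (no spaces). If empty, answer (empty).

Answer: done

Derivation:
After 1 (process(B)): A:[] B:[] C:[] D:[]
After 2 (process(C)): A:[] B:[] C:[] D:[]
After 3 (process(A)): A:[] B:[] C:[] D:[]
After 4 (process(A)): A:[] B:[] C:[] D:[]
After 5 (process(C)): A:[] B:[] C:[] D:[]
After 6 (send(from=B, to=D, msg='req')): A:[] B:[] C:[] D:[req]
After 7 (send(from=D, to=A, msg='sync')): A:[sync] B:[] C:[] D:[req]
After 8 (send(from=A, to=C, msg='hello')): A:[sync] B:[] C:[hello] D:[req]
After 9 (send(from=B, to=D, msg='pong')): A:[sync] B:[] C:[hello] D:[req,pong]
After 10 (send(from=B, to=C, msg='resp')): A:[sync] B:[] C:[hello,resp] D:[req,pong]
After 11 (send(from=A, to=B, msg='done')): A:[sync] B:[done] C:[hello,resp] D:[req,pong]
After 12 (process(C)): A:[sync] B:[done] C:[resp] D:[req,pong]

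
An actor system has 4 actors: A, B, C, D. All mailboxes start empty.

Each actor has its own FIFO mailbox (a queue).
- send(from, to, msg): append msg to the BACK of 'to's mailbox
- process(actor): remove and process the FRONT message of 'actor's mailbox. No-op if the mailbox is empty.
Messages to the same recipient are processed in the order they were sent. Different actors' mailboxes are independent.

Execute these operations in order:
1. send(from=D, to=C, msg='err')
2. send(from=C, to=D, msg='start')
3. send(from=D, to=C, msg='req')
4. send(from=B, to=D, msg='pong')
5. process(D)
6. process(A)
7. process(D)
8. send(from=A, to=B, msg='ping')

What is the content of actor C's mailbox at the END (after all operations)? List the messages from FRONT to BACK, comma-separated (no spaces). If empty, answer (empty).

After 1 (send(from=D, to=C, msg='err')): A:[] B:[] C:[err] D:[]
After 2 (send(from=C, to=D, msg='start')): A:[] B:[] C:[err] D:[start]
After 3 (send(from=D, to=C, msg='req')): A:[] B:[] C:[err,req] D:[start]
After 4 (send(from=B, to=D, msg='pong')): A:[] B:[] C:[err,req] D:[start,pong]
After 5 (process(D)): A:[] B:[] C:[err,req] D:[pong]
After 6 (process(A)): A:[] B:[] C:[err,req] D:[pong]
After 7 (process(D)): A:[] B:[] C:[err,req] D:[]
After 8 (send(from=A, to=B, msg='ping')): A:[] B:[ping] C:[err,req] D:[]

Answer: err,req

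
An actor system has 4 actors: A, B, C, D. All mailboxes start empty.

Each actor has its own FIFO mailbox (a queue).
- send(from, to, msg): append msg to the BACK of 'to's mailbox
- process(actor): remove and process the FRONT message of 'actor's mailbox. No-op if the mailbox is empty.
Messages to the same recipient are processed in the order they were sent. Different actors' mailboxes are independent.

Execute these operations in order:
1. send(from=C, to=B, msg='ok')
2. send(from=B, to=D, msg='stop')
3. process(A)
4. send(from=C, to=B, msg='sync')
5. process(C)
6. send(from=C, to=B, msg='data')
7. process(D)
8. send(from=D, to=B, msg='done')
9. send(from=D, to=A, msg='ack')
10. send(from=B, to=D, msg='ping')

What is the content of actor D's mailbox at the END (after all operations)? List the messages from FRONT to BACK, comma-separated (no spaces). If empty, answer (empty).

Answer: ping

Derivation:
After 1 (send(from=C, to=B, msg='ok')): A:[] B:[ok] C:[] D:[]
After 2 (send(from=B, to=D, msg='stop')): A:[] B:[ok] C:[] D:[stop]
After 3 (process(A)): A:[] B:[ok] C:[] D:[stop]
After 4 (send(from=C, to=B, msg='sync')): A:[] B:[ok,sync] C:[] D:[stop]
After 5 (process(C)): A:[] B:[ok,sync] C:[] D:[stop]
After 6 (send(from=C, to=B, msg='data')): A:[] B:[ok,sync,data] C:[] D:[stop]
After 7 (process(D)): A:[] B:[ok,sync,data] C:[] D:[]
After 8 (send(from=D, to=B, msg='done')): A:[] B:[ok,sync,data,done] C:[] D:[]
After 9 (send(from=D, to=A, msg='ack')): A:[ack] B:[ok,sync,data,done] C:[] D:[]
After 10 (send(from=B, to=D, msg='ping')): A:[ack] B:[ok,sync,data,done] C:[] D:[ping]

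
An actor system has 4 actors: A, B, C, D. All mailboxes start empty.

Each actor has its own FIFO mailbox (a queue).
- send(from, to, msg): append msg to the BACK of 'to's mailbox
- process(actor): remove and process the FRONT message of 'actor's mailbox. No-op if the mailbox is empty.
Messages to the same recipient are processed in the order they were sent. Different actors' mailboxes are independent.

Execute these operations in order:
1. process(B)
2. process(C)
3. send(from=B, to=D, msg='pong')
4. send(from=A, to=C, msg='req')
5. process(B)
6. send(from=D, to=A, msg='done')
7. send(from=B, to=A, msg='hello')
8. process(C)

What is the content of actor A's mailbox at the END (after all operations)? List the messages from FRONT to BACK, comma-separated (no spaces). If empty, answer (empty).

After 1 (process(B)): A:[] B:[] C:[] D:[]
After 2 (process(C)): A:[] B:[] C:[] D:[]
After 3 (send(from=B, to=D, msg='pong')): A:[] B:[] C:[] D:[pong]
After 4 (send(from=A, to=C, msg='req')): A:[] B:[] C:[req] D:[pong]
After 5 (process(B)): A:[] B:[] C:[req] D:[pong]
After 6 (send(from=D, to=A, msg='done')): A:[done] B:[] C:[req] D:[pong]
After 7 (send(from=B, to=A, msg='hello')): A:[done,hello] B:[] C:[req] D:[pong]
After 8 (process(C)): A:[done,hello] B:[] C:[] D:[pong]

Answer: done,hello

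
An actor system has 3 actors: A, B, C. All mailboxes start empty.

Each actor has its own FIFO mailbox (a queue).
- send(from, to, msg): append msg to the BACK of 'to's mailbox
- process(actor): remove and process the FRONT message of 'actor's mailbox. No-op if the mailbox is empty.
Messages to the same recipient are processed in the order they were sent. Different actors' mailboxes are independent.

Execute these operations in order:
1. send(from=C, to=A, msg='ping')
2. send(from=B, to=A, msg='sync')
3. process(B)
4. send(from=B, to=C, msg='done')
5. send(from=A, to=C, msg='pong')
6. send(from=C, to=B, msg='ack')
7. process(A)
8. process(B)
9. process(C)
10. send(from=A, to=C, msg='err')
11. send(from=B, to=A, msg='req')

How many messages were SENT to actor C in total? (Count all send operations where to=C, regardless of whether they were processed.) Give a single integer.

Answer: 3

Derivation:
After 1 (send(from=C, to=A, msg='ping')): A:[ping] B:[] C:[]
After 2 (send(from=B, to=A, msg='sync')): A:[ping,sync] B:[] C:[]
After 3 (process(B)): A:[ping,sync] B:[] C:[]
After 4 (send(from=B, to=C, msg='done')): A:[ping,sync] B:[] C:[done]
After 5 (send(from=A, to=C, msg='pong')): A:[ping,sync] B:[] C:[done,pong]
After 6 (send(from=C, to=B, msg='ack')): A:[ping,sync] B:[ack] C:[done,pong]
After 7 (process(A)): A:[sync] B:[ack] C:[done,pong]
After 8 (process(B)): A:[sync] B:[] C:[done,pong]
After 9 (process(C)): A:[sync] B:[] C:[pong]
After 10 (send(from=A, to=C, msg='err')): A:[sync] B:[] C:[pong,err]
After 11 (send(from=B, to=A, msg='req')): A:[sync,req] B:[] C:[pong,err]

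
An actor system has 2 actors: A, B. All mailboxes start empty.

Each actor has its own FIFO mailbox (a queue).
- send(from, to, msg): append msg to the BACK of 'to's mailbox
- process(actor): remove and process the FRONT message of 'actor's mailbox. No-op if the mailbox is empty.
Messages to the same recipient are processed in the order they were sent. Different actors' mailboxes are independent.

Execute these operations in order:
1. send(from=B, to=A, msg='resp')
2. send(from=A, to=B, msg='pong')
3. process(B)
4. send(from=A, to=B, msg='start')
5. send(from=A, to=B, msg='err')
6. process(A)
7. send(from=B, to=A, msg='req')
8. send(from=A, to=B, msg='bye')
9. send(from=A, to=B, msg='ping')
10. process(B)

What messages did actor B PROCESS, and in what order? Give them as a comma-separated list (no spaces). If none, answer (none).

Answer: pong,start

Derivation:
After 1 (send(from=B, to=A, msg='resp')): A:[resp] B:[]
After 2 (send(from=A, to=B, msg='pong')): A:[resp] B:[pong]
After 3 (process(B)): A:[resp] B:[]
After 4 (send(from=A, to=B, msg='start')): A:[resp] B:[start]
After 5 (send(from=A, to=B, msg='err')): A:[resp] B:[start,err]
After 6 (process(A)): A:[] B:[start,err]
After 7 (send(from=B, to=A, msg='req')): A:[req] B:[start,err]
After 8 (send(from=A, to=B, msg='bye')): A:[req] B:[start,err,bye]
After 9 (send(from=A, to=B, msg='ping')): A:[req] B:[start,err,bye,ping]
After 10 (process(B)): A:[req] B:[err,bye,ping]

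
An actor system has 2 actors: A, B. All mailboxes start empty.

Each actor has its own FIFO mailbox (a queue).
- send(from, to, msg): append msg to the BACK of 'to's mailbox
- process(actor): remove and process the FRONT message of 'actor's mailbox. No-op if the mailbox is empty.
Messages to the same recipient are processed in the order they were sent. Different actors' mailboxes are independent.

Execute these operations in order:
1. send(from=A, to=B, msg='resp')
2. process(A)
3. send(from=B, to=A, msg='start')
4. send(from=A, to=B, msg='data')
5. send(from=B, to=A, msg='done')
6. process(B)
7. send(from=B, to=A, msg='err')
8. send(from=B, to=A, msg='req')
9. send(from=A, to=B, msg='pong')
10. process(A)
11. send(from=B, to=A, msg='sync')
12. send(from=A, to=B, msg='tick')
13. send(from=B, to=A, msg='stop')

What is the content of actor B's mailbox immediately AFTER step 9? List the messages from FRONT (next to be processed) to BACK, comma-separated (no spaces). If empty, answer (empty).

After 1 (send(from=A, to=B, msg='resp')): A:[] B:[resp]
After 2 (process(A)): A:[] B:[resp]
After 3 (send(from=B, to=A, msg='start')): A:[start] B:[resp]
After 4 (send(from=A, to=B, msg='data')): A:[start] B:[resp,data]
After 5 (send(from=B, to=A, msg='done')): A:[start,done] B:[resp,data]
After 6 (process(B)): A:[start,done] B:[data]
After 7 (send(from=B, to=A, msg='err')): A:[start,done,err] B:[data]
After 8 (send(from=B, to=A, msg='req')): A:[start,done,err,req] B:[data]
After 9 (send(from=A, to=B, msg='pong')): A:[start,done,err,req] B:[data,pong]

data,pong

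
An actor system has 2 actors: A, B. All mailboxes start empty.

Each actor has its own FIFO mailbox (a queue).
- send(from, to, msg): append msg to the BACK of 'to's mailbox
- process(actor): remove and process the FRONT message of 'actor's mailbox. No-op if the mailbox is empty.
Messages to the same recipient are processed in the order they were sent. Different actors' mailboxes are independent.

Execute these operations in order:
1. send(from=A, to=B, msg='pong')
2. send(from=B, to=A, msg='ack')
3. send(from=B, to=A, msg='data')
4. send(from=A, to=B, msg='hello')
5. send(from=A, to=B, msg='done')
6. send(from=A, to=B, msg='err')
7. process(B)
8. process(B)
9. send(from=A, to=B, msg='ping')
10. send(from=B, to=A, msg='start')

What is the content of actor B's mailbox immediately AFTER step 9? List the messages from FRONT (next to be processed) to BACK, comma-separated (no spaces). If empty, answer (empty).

After 1 (send(from=A, to=B, msg='pong')): A:[] B:[pong]
After 2 (send(from=B, to=A, msg='ack')): A:[ack] B:[pong]
After 3 (send(from=B, to=A, msg='data')): A:[ack,data] B:[pong]
After 4 (send(from=A, to=B, msg='hello')): A:[ack,data] B:[pong,hello]
After 5 (send(from=A, to=B, msg='done')): A:[ack,data] B:[pong,hello,done]
After 6 (send(from=A, to=B, msg='err')): A:[ack,data] B:[pong,hello,done,err]
After 7 (process(B)): A:[ack,data] B:[hello,done,err]
After 8 (process(B)): A:[ack,data] B:[done,err]
After 9 (send(from=A, to=B, msg='ping')): A:[ack,data] B:[done,err,ping]

done,err,ping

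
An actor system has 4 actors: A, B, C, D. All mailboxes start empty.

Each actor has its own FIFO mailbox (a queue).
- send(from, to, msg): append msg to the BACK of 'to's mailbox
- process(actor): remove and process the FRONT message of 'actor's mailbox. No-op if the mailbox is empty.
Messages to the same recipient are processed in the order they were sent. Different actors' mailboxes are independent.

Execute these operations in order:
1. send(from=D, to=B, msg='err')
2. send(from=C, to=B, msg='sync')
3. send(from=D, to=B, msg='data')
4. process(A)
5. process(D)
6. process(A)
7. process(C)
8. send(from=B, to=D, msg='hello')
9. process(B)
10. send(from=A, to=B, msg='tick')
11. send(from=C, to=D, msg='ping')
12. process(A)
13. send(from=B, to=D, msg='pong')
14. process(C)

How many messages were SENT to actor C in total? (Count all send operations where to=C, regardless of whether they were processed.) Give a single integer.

Answer: 0

Derivation:
After 1 (send(from=D, to=B, msg='err')): A:[] B:[err] C:[] D:[]
After 2 (send(from=C, to=B, msg='sync')): A:[] B:[err,sync] C:[] D:[]
After 3 (send(from=D, to=B, msg='data')): A:[] B:[err,sync,data] C:[] D:[]
After 4 (process(A)): A:[] B:[err,sync,data] C:[] D:[]
After 5 (process(D)): A:[] B:[err,sync,data] C:[] D:[]
After 6 (process(A)): A:[] B:[err,sync,data] C:[] D:[]
After 7 (process(C)): A:[] B:[err,sync,data] C:[] D:[]
After 8 (send(from=B, to=D, msg='hello')): A:[] B:[err,sync,data] C:[] D:[hello]
After 9 (process(B)): A:[] B:[sync,data] C:[] D:[hello]
After 10 (send(from=A, to=B, msg='tick')): A:[] B:[sync,data,tick] C:[] D:[hello]
After 11 (send(from=C, to=D, msg='ping')): A:[] B:[sync,data,tick] C:[] D:[hello,ping]
After 12 (process(A)): A:[] B:[sync,data,tick] C:[] D:[hello,ping]
After 13 (send(from=B, to=D, msg='pong')): A:[] B:[sync,data,tick] C:[] D:[hello,ping,pong]
After 14 (process(C)): A:[] B:[sync,data,tick] C:[] D:[hello,ping,pong]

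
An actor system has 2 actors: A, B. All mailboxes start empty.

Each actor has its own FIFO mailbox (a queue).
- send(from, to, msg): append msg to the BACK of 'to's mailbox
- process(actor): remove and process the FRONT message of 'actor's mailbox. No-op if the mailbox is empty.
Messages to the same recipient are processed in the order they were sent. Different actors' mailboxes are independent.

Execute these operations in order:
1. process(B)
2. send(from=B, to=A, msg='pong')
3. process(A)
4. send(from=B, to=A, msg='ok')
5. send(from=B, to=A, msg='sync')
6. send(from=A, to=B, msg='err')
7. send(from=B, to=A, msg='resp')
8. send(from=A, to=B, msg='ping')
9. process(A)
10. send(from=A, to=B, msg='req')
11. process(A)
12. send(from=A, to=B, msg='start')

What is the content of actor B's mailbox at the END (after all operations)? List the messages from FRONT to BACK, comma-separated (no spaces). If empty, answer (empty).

Answer: err,ping,req,start

Derivation:
After 1 (process(B)): A:[] B:[]
After 2 (send(from=B, to=A, msg='pong')): A:[pong] B:[]
After 3 (process(A)): A:[] B:[]
After 4 (send(from=B, to=A, msg='ok')): A:[ok] B:[]
After 5 (send(from=B, to=A, msg='sync')): A:[ok,sync] B:[]
After 6 (send(from=A, to=B, msg='err')): A:[ok,sync] B:[err]
After 7 (send(from=B, to=A, msg='resp')): A:[ok,sync,resp] B:[err]
After 8 (send(from=A, to=B, msg='ping')): A:[ok,sync,resp] B:[err,ping]
After 9 (process(A)): A:[sync,resp] B:[err,ping]
After 10 (send(from=A, to=B, msg='req')): A:[sync,resp] B:[err,ping,req]
After 11 (process(A)): A:[resp] B:[err,ping,req]
After 12 (send(from=A, to=B, msg='start')): A:[resp] B:[err,ping,req,start]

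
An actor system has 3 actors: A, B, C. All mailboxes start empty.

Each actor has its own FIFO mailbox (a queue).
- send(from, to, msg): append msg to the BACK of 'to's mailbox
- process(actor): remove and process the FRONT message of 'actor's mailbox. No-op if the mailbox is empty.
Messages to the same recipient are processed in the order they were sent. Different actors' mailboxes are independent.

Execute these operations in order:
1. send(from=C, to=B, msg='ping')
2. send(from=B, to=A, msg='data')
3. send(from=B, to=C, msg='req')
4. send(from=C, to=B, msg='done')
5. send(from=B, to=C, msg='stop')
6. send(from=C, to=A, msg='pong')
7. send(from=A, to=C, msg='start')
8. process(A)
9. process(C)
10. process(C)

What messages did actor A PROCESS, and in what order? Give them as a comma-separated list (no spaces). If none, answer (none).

Answer: data

Derivation:
After 1 (send(from=C, to=B, msg='ping')): A:[] B:[ping] C:[]
After 2 (send(from=B, to=A, msg='data')): A:[data] B:[ping] C:[]
After 3 (send(from=B, to=C, msg='req')): A:[data] B:[ping] C:[req]
After 4 (send(from=C, to=B, msg='done')): A:[data] B:[ping,done] C:[req]
After 5 (send(from=B, to=C, msg='stop')): A:[data] B:[ping,done] C:[req,stop]
After 6 (send(from=C, to=A, msg='pong')): A:[data,pong] B:[ping,done] C:[req,stop]
After 7 (send(from=A, to=C, msg='start')): A:[data,pong] B:[ping,done] C:[req,stop,start]
After 8 (process(A)): A:[pong] B:[ping,done] C:[req,stop,start]
After 9 (process(C)): A:[pong] B:[ping,done] C:[stop,start]
After 10 (process(C)): A:[pong] B:[ping,done] C:[start]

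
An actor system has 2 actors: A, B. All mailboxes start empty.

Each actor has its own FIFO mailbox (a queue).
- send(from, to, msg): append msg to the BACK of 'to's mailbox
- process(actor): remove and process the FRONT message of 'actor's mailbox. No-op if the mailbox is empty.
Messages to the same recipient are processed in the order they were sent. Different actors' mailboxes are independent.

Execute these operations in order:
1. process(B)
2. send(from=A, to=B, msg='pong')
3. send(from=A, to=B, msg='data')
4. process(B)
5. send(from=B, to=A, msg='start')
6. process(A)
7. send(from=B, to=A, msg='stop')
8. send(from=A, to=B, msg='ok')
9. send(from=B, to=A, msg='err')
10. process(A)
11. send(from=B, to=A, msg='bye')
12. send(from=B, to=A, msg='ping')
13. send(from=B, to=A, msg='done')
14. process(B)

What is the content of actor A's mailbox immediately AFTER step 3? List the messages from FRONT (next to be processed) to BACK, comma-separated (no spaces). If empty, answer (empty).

After 1 (process(B)): A:[] B:[]
After 2 (send(from=A, to=B, msg='pong')): A:[] B:[pong]
After 3 (send(from=A, to=B, msg='data')): A:[] B:[pong,data]

(empty)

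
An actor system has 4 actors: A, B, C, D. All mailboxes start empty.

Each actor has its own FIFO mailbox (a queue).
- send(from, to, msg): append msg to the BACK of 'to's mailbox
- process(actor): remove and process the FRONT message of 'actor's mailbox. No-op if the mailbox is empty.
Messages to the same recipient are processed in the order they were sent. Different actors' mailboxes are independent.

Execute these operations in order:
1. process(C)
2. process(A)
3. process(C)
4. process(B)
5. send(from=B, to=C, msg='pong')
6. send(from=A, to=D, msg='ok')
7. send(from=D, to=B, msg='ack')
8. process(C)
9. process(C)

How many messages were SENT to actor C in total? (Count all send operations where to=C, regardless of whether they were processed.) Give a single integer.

After 1 (process(C)): A:[] B:[] C:[] D:[]
After 2 (process(A)): A:[] B:[] C:[] D:[]
After 3 (process(C)): A:[] B:[] C:[] D:[]
After 4 (process(B)): A:[] B:[] C:[] D:[]
After 5 (send(from=B, to=C, msg='pong')): A:[] B:[] C:[pong] D:[]
After 6 (send(from=A, to=D, msg='ok')): A:[] B:[] C:[pong] D:[ok]
After 7 (send(from=D, to=B, msg='ack')): A:[] B:[ack] C:[pong] D:[ok]
After 8 (process(C)): A:[] B:[ack] C:[] D:[ok]
After 9 (process(C)): A:[] B:[ack] C:[] D:[ok]

Answer: 1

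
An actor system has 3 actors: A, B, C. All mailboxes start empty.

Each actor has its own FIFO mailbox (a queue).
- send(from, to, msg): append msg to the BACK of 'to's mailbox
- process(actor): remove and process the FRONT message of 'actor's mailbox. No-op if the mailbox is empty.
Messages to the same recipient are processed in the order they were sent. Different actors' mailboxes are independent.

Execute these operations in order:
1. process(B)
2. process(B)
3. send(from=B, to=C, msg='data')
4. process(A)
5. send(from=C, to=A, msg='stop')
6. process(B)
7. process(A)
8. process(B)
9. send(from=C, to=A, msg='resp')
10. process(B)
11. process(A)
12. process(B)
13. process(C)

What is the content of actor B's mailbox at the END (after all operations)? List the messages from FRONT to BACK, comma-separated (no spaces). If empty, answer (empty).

Answer: (empty)

Derivation:
After 1 (process(B)): A:[] B:[] C:[]
After 2 (process(B)): A:[] B:[] C:[]
After 3 (send(from=B, to=C, msg='data')): A:[] B:[] C:[data]
After 4 (process(A)): A:[] B:[] C:[data]
After 5 (send(from=C, to=A, msg='stop')): A:[stop] B:[] C:[data]
After 6 (process(B)): A:[stop] B:[] C:[data]
After 7 (process(A)): A:[] B:[] C:[data]
After 8 (process(B)): A:[] B:[] C:[data]
After 9 (send(from=C, to=A, msg='resp')): A:[resp] B:[] C:[data]
After 10 (process(B)): A:[resp] B:[] C:[data]
After 11 (process(A)): A:[] B:[] C:[data]
After 12 (process(B)): A:[] B:[] C:[data]
After 13 (process(C)): A:[] B:[] C:[]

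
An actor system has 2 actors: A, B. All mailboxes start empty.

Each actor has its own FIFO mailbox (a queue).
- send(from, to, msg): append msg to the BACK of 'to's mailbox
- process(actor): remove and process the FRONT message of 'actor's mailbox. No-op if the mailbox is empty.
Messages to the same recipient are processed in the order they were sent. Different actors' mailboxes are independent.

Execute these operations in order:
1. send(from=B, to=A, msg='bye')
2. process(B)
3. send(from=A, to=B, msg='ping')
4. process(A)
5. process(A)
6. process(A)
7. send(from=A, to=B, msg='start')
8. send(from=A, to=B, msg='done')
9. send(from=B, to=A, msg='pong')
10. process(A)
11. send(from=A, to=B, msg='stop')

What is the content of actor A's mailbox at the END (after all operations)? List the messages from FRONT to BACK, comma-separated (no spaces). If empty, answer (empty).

After 1 (send(from=B, to=A, msg='bye')): A:[bye] B:[]
After 2 (process(B)): A:[bye] B:[]
After 3 (send(from=A, to=B, msg='ping')): A:[bye] B:[ping]
After 4 (process(A)): A:[] B:[ping]
After 5 (process(A)): A:[] B:[ping]
After 6 (process(A)): A:[] B:[ping]
After 7 (send(from=A, to=B, msg='start')): A:[] B:[ping,start]
After 8 (send(from=A, to=B, msg='done')): A:[] B:[ping,start,done]
After 9 (send(from=B, to=A, msg='pong')): A:[pong] B:[ping,start,done]
After 10 (process(A)): A:[] B:[ping,start,done]
After 11 (send(from=A, to=B, msg='stop')): A:[] B:[ping,start,done,stop]

Answer: (empty)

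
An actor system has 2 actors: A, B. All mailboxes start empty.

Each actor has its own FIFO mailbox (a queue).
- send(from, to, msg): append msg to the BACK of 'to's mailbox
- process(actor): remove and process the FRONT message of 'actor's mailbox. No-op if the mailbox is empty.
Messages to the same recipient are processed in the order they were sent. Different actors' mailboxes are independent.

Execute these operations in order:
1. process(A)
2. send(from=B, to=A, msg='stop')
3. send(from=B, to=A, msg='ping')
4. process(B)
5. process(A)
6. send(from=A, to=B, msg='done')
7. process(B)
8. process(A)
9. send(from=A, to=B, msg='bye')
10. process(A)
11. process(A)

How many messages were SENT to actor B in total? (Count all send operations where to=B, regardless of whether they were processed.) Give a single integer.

Answer: 2

Derivation:
After 1 (process(A)): A:[] B:[]
After 2 (send(from=B, to=A, msg='stop')): A:[stop] B:[]
After 3 (send(from=B, to=A, msg='ping')): A:[stop,ping] B:[]
After 4 (process(B)): A:[stop,ping] B:[]
After 5 (process(A)): A:[ping] B:[]
After 6 (send(from=A, to=B, msg='done')): A:[ping] B:[done]
After 7 (process(B)): A:[ping] B:[]
After 8 (process(A)): A:[] B:[]
After 9 (send(from=A, to=B, msg='bye')): A:[] B:[bye]
After 10 (process(A)): A:[] B:[bye]
After 11 (process(A)): A:[] B:[bye]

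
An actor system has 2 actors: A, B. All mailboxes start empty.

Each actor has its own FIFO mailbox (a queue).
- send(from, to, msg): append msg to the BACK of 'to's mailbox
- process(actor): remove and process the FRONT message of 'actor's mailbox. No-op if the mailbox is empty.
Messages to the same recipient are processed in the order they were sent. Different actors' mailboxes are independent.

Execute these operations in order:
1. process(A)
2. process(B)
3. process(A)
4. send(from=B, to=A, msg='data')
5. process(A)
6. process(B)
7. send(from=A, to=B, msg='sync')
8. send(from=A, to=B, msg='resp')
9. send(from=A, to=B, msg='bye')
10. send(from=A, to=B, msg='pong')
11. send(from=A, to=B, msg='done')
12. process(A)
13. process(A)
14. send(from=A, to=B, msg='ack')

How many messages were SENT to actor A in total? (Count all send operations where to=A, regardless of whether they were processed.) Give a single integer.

After 1 (process(A)): A:[] B:[]
After 2 (process(B)): A:[] B:[]
After 3 (process(A)): A:[] B:[]
After 4 (send(from=B, to=A, msg='data')): A:[data] B:[]
After 5 (process(A)): A:[] B:[]
After 6 (process(B)): A:[] B:[]
After 7 (send(from=A, to=B, msg='sync')): A:[] B:[sync]
After 8 (send(from=A, to=B, msg='resp')): A:[] B:[sync,resp]
After 9 (send(from=A, to=B, msg='bye')): A:[] B:[sync,resp,bye]
After 10 (send(from=A, to=B, msg='pong')): A:[] B:[sync,resp,bye,pong]
After 11 (send(from=A, to=B, msg='done')): A:[] B:[sync,resp,bye,pong,done]
After 12 (process(A)): A:[] B:[sync,resp,bye,pong,done]
After 13 (process(A)): A:[] B:[sync,resp,bye,pong,done]
After 14 (send(from=A, to=B, msg='ack')): A:[] B:[sync,resp,bye,pong,done,ack]

Answer: 1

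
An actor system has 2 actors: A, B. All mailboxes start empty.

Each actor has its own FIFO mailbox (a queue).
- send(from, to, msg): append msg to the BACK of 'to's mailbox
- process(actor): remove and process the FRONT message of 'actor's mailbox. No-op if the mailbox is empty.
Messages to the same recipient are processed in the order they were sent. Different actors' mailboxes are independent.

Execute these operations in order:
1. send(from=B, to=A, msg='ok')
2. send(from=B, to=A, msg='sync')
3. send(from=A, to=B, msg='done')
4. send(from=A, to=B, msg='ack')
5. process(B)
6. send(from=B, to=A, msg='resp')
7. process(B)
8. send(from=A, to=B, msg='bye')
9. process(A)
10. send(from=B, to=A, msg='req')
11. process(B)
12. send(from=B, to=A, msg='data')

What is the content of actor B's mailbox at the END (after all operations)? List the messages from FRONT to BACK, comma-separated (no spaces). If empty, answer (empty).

After 1 (send(from=B, to=A, msg='ok')): A:[ok] B:[]
After 2 (send(from=B, to=A, msg='sync')): A:[ok,sync] B:[]
After 3 (send(from=A, to=B, msg='done')): A:[ok,sync] B:[done]
After 4 (send(from=A, to=B, msg='ack')): A:[ok,sync] B:[done,ack]
After 5 (process(B)): A:[ok,sync] B:[ack]
After 6 (send(from=B, to=A, msg='resp')): A:[ok,sync,resp] B:[ack]
After 7 (process(B)): A:[ok,sync,resp] B:[]
After 8 (send(from=A, to=B, msg='bye')): A:[ok,sync,resp] B:[bye]
After 9 (process(A)): A:[sync,resp] B:[bye]
After 10 (send(from=B, to=A, msg='req')): A:[sync,resp,req] B:[bye]
After 11 (process(B)): A:[sync,resp,req] B:[]
After 12 (send(from=B, to=A, msg='data')): A:[sync,resp,req,data] B:[]

Answer: (empty)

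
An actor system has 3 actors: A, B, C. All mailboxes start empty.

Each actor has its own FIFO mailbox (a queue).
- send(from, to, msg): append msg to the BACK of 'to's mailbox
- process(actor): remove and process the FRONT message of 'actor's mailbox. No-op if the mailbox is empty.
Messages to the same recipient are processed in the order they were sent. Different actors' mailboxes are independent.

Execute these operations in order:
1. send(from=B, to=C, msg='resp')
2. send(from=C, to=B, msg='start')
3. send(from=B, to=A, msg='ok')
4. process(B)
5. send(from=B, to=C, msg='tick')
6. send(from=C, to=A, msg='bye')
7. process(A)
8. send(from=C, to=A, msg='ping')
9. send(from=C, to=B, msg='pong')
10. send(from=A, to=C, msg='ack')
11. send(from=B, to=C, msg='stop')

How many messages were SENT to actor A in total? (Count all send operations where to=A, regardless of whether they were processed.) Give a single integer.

After 1 (send(from=B, to=C, msg='resp')): A:[] B:[] C:[resp]
After 2 (send(from=C, to=B, msg='start')): A:[] B:[start] C:[resp]
After 3 (send(from=B, to=A, msg='ok')): A:[ok] B:[start] C:[resp]
After 4 (process(B)): A:[ok] B:[] C:[resp]
After 5 (send(from=B, to=C, msg='tick')): A:[ok] B:[] C:[resp,tick]
After 6 (send(from=C, to=A, msg='bye')): A:[ok,bye] B:[] C:[resp,tick]
After 7 (process(A)): A:[bye] B:[] C:[resp,tick]
After 8 (send(from=C, to=A, msg='ping')): A:[bye,ping] B:[] C:[resp,tick]
After 9 (send(from=C, to=B, msg='pong')): A:[bye,ping] B:[pong] C:[resp,tick]
After 10 (send(from=A, to=C, msg='ack')): A:[bye,ping] B:[pong] C:[resp,tick,ack]
After 11 (send(from=B, to=C, msg='stop')): A:[bye,ping] B:[pong] C:[resp,tick,ack,stop]

Answer: 3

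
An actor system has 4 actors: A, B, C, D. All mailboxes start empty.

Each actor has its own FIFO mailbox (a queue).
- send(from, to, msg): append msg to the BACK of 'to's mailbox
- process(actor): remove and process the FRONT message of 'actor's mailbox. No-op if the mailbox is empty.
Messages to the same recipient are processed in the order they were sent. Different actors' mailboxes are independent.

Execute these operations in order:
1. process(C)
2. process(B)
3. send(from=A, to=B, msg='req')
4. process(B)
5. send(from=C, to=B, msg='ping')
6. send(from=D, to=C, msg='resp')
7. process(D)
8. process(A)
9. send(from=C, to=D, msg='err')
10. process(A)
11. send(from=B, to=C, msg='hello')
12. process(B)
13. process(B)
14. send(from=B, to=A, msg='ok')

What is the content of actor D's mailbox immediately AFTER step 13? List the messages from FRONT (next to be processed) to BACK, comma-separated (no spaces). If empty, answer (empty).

After 1 (process(C)): A:[] B:[] C:[] D:[]
After 2 (process(B)): A:[] B:[] C:[] D:[]
After 3 (send(from=A, to=B, msg='req')): A:[] B:[req] C:[] D:[]
After 4 (process(B)): A:[] B:[] C:[] D:[]
After 5 (send(from=C, to=B, msg='ping')): A:[] B:[ping] C:[] D:[]
After 6 (send(from=D, to=C, msg='resp')): A:[] B:[ping] C:[resp] D:[]
After 7 (process(D)): A:[] B:[ping] C:[resp] D:[]
After 8 (process(A)): A:[] B:[ping] C:[resp] D:[]
After 9 (send(from=C, to=D, msg='err')): A:[] B:[ping] C:[resp] D:[err]
After 10 (process(A)): A:[] B:[ping] C:[resp] D:[err]
After 11 (send(from=B, to=C, msg='hello')): A:[] B:[ping] C:[resp,hello] D:[err]
After 12 (process(B)): A:[] B:[] C:[resp,hello] D:[err]
After 13 (process(B)): A:[] B:[] C:[resp,hello] D:[err]

err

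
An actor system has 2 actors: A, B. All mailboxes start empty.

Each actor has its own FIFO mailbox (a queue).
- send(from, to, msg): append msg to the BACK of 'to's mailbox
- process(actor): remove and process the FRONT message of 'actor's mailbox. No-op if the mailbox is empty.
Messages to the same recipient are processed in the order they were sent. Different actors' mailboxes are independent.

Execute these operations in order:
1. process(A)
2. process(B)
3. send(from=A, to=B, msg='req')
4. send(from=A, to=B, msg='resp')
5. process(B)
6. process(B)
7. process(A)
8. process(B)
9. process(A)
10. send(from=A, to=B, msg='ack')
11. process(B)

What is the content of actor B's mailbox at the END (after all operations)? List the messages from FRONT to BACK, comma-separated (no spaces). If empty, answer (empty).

Answer: (empty)

Derivation:
After 1 (process(A)): A:[] B:[]
After 2 (process(B)): A:[] B:[]
After 3 (send(from=A, to=B, msg='req')): A:[] B:[req]
After 4 (send(from=A, to=B, msg='resp')): A:[] B:[req,resp]
After 5 (process(B)): A:[] B:[resp]
After 6 (process(B)): A:[] B:[]
After 7 (process(A)): A:[] B:[]
After 8 (process(B)): A:[] B:[]
After 9 (process(A)): A:[] B:[]
After 10 (send(from=A, to=B, msg='ack')): A:[] B:[ack]
After 11 (process(B)): A:[] B:[]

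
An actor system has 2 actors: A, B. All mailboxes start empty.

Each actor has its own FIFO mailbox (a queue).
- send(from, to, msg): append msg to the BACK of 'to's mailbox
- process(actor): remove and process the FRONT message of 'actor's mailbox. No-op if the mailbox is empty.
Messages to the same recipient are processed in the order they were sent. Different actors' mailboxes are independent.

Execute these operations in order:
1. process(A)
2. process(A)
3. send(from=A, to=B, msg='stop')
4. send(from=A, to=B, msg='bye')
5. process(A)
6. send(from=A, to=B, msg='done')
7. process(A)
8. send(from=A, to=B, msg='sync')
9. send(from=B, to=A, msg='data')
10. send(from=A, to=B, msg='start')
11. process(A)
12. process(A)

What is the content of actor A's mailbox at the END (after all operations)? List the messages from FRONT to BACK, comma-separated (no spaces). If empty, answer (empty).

After 1 (process(A)): A:[] B:[]
After 2 (process(A)): A:[] B:[]
After 3 (send(from=A, to=B, msg='stop')): A:[] B:[stop]
After 4 (send(from=A, to=B, msg='bye')): A:[] B:[stop,bye]
After 5 (process(A)): A:[] B:[stop,bye]
After 6 (send(from=A, to=B, msg='done')): A:[] B:[stop,bye,done]
After 7 (process(A)): A:[] B:[stop,bye,done]
After 8 (send(from=A, to=B, msg='sync')): A:[] B:[stop,bye,done,sync]
After 9 (send(from=B, to=A, msg='data')): A:[data] B:[stop,bye,done,sync]
After 10 (send(from=A, to=B, msg='start')): A:[data] B:[stop,bye,done,sync,start]
After 11 (process(A)): A:[] B:[stop,bye,done,sync,start]
After 12 (process(A)): A:[] B:[stop,bye,done,sync,start]

Answer: (empty)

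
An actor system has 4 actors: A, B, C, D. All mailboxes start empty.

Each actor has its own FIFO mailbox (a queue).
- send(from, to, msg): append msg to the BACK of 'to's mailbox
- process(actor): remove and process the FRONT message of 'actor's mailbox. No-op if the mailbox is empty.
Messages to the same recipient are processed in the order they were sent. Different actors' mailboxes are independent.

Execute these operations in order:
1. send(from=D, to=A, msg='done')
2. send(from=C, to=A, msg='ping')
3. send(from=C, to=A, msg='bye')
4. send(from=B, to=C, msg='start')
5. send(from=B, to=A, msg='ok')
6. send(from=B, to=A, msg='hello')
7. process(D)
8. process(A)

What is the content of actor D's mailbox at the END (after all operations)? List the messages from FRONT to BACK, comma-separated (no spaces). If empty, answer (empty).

After 1 (send(from=D, to=A, msg='done')): A:[done] B:[] C:[] D:[]
After 2 (send(from=C, to=A, msg='ping')): A:[done,ping] B:[] C:[] D:[]
After 3 (send(from=C, to=A, msg='bye')): A:[done,ping,bye] B:[] C:[] D:[]
After 4 (send(from=B, to=C, msg='start')): A:[done,ping,bye] B:[] C:[start] D:[]
After 5 (send(from=B, to=A, msg='ok')): A:[done,ping,bye,ok] B:[] C:[start] D:[]
After 6 (send(from=B, to=A, msg='hello')): A:[done,ping,bye,ok,hello] B:[] C:[start] D:[]
After 7 (process(D)): A:[done,ping,bye,ok,hello] B:[] C:[start] D:[]
After 8 (process(A)): A:[ping,bye,ok,hello] B:[] C:[start] D:[]

Answer: (empty)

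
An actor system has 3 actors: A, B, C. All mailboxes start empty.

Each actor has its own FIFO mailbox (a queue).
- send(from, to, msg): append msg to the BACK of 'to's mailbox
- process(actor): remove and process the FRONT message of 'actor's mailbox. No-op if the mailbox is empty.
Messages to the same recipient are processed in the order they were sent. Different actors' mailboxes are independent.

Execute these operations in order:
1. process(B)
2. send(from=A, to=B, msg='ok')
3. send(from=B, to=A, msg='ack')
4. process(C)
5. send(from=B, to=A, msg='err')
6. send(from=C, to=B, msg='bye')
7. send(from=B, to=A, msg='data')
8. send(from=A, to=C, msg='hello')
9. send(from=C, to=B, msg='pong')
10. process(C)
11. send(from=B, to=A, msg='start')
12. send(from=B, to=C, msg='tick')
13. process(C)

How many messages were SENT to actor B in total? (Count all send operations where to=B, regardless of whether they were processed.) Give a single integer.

Answer: 3

Derivation:
After 1 (process(B)): A:[] B:[] C:[]
After 2 (send(from=A, to=B, msg='ok')): A:[] B:[ok] C:[]
After 3 (send(from=B, to=A, msg='ack')): A:[ack] B:[ok] C:[]
After 4 (process(C)): A:[ack] B:[ok] C:[]
After 5 (send(from=B, to=A, msg='err')): A:[ack,err] B:[ok] C:[]
After 6 (send(from=C, to=B, msg='bye')): A:[ack,err] B:[ok,bye] C:[]
After 7 (send(from=B, to=A, msg='data')): A:[ack,err,data] B:[ok,bye] C:[]
After 8 (send(from=A, to=C, msg='hello')): A:[ack,err,data] B:[ok,bye] C:[hello]
After 9 (send(from=C, to=B, msg='pong')): A:[ack,err,data] B:[ok,bye,pong] C:[hello]
After 10 (process(C)): A:[ack,err,data] B:[ok,bye,pong] C:[]
After 11 (send(from=B, to=A, msg='start')): A:[ack,err,data,start] B:[ok,bye,pong] C:[]
After 12 (send(from=B, to=C, msg='tick')): A:[ack,err,data,start] B:[ok,bye,pong] C:[tick]
After 13 (process(C)): A:[ack,err,data,start] B:[ok,bye,pong] C:[]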